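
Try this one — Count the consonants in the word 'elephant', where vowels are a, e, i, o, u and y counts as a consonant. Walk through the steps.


Consonants in 'elephant': l, p, h, n, t = 5 consonants.

5


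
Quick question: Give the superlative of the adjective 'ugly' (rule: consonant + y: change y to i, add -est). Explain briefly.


Apply superlative formation (consonant + y: change y to i, add -est): 'ugly' -> 'ugliest'.

ugliest


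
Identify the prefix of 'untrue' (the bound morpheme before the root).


The word 'untrue' = 'un' (prefix) + 'true' (root). The prefix is 'un'.

un


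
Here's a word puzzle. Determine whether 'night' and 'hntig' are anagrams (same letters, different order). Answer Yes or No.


Sorted letters of 'night': 'ghint'
Sorted letters of 'hntig': 'ghint'
They match.

Yes


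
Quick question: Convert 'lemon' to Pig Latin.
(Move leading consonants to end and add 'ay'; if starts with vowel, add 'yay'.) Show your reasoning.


'lemon': move consonant cluster 'l' to end and add 'ay': 'emonlay'.

emonlay


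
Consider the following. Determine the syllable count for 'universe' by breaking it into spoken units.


Break 'universe' into syllables: u-ni-verse -> u | ni | verse = 3 syllables

3 syllables


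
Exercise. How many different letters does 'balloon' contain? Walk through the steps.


Unique letters in 'balloon': {a, b, l, n, o} = 5 distinct letters.

5


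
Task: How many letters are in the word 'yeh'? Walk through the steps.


Spell out 'yeh' and number each letter: y(1), e(2), h(3). Total: 3 letters.

3


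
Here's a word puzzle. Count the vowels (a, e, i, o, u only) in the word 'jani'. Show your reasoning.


Vowels in 'jani': a, i = 2 vowels.

2


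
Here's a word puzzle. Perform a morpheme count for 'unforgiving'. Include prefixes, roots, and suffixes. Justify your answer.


Decomposition: un- (prefix) + forgive (root) + -ing (suffix) = 3 morpheme(s)

3 morphemes


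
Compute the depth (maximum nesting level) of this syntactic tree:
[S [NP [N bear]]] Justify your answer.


Count bracket nesting levels:
'[' at pos 0: depth = 1
'[' at pos 3: depth = 2
'[' at pos 7: depth = 3
Maximum depth reached: 3

3


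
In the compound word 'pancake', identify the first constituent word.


Split 'pancake' into 'pan' + 'cake'. The first part is 'pan'.

pan


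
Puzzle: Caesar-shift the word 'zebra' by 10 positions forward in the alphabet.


Shift each letter by 10: z -> j, e -> o, b -> l, r -> b, a -> k. Result: 'jolbk'.

jolbk


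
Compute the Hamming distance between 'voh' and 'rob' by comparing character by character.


Alignment:
Position 1: 'v' vs 'r' = DIFFER
Position 2: 'o' vs 'o' = match
Position 3: 'h' vs 'b' = DIFFER
Total differences: 2

2


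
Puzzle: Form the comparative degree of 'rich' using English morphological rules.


Apply comparative formation (add -er): 'rich' -> 'richer'.

richer


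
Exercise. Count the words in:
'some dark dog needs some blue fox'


Split into words: some | dark | dog | needs | some | blue | fox = 7 words.

7


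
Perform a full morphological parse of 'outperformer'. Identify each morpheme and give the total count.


Step 1: Identify prefix: 'out' (meaning: surpass)
Step 2: Identify root: 'perform'
Step 3: Identify suffix(es): 'er'
Decomposition: out- (prefix: surpass) + perform (root) + -er (suffix: one who)
Total morphemes: 3

3 morphemes (out- (prefix: surpass) + perform (root) + -er (suffix: one who))


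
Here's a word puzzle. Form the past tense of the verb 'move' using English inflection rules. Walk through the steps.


Apply rule: Add -d (word ends in -e). 'move' becomes 'moved'.

moved


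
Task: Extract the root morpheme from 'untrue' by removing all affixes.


Remove prefix 'un' from 'untrue' to get root 'true'.

true


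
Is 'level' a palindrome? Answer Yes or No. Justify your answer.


Forward: 'level'
Reversed: 'level'
They are identical.

Yes


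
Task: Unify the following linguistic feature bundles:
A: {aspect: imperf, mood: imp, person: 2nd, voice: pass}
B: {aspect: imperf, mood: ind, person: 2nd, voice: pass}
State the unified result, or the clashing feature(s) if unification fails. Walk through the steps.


Compare features:
aspect: A=imperf vs B=imperf -> unified: imperf
mood: A=imp vs B=ind -> CLASH
person: A=2nd vs B=2nd -> unified: 2nd
voice: A=pass vs B=pass -> unified: pass
Clash detected on feature 'mood' (imp vs ind); unification fails.

CLASH on 'mood' (imp vs ind)


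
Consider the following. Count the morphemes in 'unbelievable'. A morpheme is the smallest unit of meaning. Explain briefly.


Decomposition: un- (prefix) + believe (root) + -able (suffix) = 3 morpheme(s)

3 morphemes


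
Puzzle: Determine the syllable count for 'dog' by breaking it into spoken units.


Break 'dog' into syllables: dog -> dog = 1 syllable

1 syllable


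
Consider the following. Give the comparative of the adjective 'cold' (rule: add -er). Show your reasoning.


Apply comparative formation (add -er): 'cold' -> 'colder'.

colder


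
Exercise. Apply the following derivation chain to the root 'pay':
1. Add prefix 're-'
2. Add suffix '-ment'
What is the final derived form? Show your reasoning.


Step 1: Add prefix 're-' to 'pay' = 'repay'
Step 2: Add suffix '-ment' to 'repay' = 'repayment'

repayment


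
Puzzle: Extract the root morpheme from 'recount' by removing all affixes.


Remove prefix 're' from 'recount' to get root 'count'.

count


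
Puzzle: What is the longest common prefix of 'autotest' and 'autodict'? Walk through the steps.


Compare from the start: 4 characters match: 'auto'. Mismatch at position 5: 't' vs 'd'.

auto


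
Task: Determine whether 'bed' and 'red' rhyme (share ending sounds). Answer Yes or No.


Rime (stressed vowel + following sounds) of 'bed': -ed = /ɛd/
Rime of 'red': -ed = /ɛd/
/ɛd/ and /ɛd/ are the same ending sound, so the words rhyme.

Yes


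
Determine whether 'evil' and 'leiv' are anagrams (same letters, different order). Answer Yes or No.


Sorted letters of 'evil': 'eilv'
Sorted letters of 'leiv': 'eilv'
They match.

Yes


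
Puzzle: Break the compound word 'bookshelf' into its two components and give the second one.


Split 'bookshelf' into 'book' + 'shelf'. The second part is 'shelf'.

shelf


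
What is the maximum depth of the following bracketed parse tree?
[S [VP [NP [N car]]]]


Count bracket nesting levels:
'[' at pos 0: depth = 1
'[' at pos 3: depth = 2
'[' at pos 7: depth = 3
'[' at pos 11: depth = 4
Maximum depth reached: 4

4


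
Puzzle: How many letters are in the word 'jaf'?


Spell out 'jaf' and number each letter: j(1), a(2), f(3). Total: 3 letters.

3


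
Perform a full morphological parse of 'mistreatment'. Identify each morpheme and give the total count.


Step 1: Identify prefix: 'mis' (meaning: wrongly)
Step 2: Identify root: 'treat'
Step 3: Identify suffix(es): 'ment'
Decomposition: mis- (prefix: wrongly) + treat (root) + -ment (suffix: action/result)
Total morphemes: 3

3 morphemes (mis- (prefix: wrongly) + treat (root) + -ment (suffix: action/result))


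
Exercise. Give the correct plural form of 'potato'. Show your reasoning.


Apply rule: Add -es (consonant + o). 'potato' becomes 'potatoes'.

potatoes


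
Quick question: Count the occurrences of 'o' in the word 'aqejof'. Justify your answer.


Letter 'o' in 'aqejof': found at position(s) 5 = 1 occurrence(s).

1


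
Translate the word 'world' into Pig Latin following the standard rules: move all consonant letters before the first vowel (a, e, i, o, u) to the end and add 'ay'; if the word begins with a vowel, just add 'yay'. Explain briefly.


'world': move consonant cluster 'w' to end and add 'ay': 'orldway'.

orldway


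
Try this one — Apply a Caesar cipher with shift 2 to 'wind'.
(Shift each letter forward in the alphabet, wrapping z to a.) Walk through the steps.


Shift each letter by 2: w -> y, i -> k, n -> p, d -> f. Result: 'ykpf'.

ykpf


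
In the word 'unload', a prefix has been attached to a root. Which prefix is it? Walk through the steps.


The word 'unload' = 'un' (prefix) + 'load' (root). The prefix is 'un'.

un


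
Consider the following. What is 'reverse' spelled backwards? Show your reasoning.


Reverse 'reverse' character by character: 'esrever'.

esrever


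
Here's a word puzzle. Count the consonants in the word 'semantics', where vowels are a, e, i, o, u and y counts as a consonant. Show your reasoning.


Consonants in 'semantics': s, m, n, t, c, s = 6 consonants.

6


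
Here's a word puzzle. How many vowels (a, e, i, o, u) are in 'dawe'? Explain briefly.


Vowels in 'dawe': a, e = 2 vowels.

2


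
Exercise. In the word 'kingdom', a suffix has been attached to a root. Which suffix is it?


The word 'kingdom' = 'king' (root) + '-dom' (suffix). The suffix is '-dom'.

dom


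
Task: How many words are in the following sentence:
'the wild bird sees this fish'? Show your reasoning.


Split into words: the | wild | bird | sees | this | fish = 6 words.

6


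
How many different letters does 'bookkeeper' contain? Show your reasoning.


Unique letters in 'bookkeeper': {b, e, k, o, p, r} = 6 distinct letters.

6


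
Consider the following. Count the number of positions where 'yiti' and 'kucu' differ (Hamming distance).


Alignment:
Position 1: 'y' vs 'k' = DIFFER
Position 2: 'i' vs 'u' = DIFFER
Position 3: 't' vs 'c' = DIFFER
Position 4: 'i' vs 'u' = DIFFER
Total differences: 4

4


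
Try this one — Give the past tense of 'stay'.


Apply rule: Add -ed. 'stay' becomes 'stayed'.

stayed


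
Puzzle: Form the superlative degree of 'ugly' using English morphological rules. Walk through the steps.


Apply superlative formation (consonant + y: change y to i, add -est): 'ugly' -> 'ugliest'.

ugliest


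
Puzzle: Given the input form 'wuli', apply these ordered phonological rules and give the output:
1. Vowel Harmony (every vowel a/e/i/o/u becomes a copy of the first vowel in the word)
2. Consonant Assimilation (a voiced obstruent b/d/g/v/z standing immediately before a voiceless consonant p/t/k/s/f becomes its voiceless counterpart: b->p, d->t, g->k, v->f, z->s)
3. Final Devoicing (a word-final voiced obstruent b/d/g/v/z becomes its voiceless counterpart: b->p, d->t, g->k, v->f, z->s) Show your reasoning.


Starting form: 'wuli'
Rule 1: Vowel Harmony: all vowels become 'u' (matching first vowel). 'wuli' -> 'wulu'
Rule 2: Consonant Assimilation: no voiced obstruent (b/d/g/v/z) stands immediately before a voiceless consonant (p/t/k/s/f). No change.
Rule 3: Final Devoicing: the word ends in the vowel 'u', not a consonant. No change.
Final form: 'wulu'

wulu


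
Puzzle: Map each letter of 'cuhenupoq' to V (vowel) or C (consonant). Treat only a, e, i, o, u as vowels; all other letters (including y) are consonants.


Letter mapping: c = C, u = V, h = C, e = V, n = C, u = V, p = C, o = V, q = C.

CVCVCVCVC


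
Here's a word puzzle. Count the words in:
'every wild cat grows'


Split into words: every | wild | cat | grows = 4 words.

4


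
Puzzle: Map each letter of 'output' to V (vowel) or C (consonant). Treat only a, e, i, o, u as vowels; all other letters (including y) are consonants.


Letter mapping: o = V, u = V, t = C, p = C, u = V, t = C.

VVCCVC


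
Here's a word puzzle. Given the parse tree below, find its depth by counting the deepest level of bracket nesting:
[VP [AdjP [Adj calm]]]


Count bracket nesting levels:
'[' at pos 0: depth = 1
'[' at pos 4: depth = 2
'[' at pos 10: depth = 3
Maximum depth reached: 3

3


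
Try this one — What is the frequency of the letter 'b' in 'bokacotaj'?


Letter 'b' in 'bokacotaj': found at position(s) 1 = 1 occurrence(s).

1


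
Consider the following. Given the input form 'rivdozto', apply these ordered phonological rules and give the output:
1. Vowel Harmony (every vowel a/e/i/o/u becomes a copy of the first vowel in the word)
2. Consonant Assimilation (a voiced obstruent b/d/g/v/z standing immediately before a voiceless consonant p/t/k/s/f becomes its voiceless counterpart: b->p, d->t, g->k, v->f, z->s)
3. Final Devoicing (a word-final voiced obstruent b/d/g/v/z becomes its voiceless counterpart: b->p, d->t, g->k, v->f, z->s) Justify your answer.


Starting form: 'rivdozto'
Rule 1: Vowel Harmony: all vowels become 'i' (matching first vowel). 'rivdozto' -> 'rivdizti'
Rule 2: Consonant Assimilation: voiced obstruent before voiceless consonant becomes voiceless ('zt' -> 'st'). 'rivdizti' -> 'rivdisti'
Rule 3: Final Devoicing: the word ends in the vowel 'i', not a consonant. No change.
Final form: 'rivdisti'

rivdisti


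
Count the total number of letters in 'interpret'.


Spell out 'interpret' and number each letter: i(1), n(2), t(3), e(4), r(5), p(6), r(7), e(8), t(9). Total: 9 letters.

9


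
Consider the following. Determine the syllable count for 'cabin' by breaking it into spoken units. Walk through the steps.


Break 'cabin' into syllables: cab-in -> cab | in = 2 syllables

2 syllables


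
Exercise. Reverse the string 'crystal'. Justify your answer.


Reverse 'crystal' character by character: 'latsyrc'.

latsyrc


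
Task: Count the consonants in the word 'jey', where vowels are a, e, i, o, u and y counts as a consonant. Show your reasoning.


Consonants in 'jey': j, y = 2 consonants.

2


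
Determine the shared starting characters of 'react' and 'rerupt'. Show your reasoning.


Compare from the start: 2 characters match: 're'. Mismatch at position 3: 'a' vs 'r'.

re


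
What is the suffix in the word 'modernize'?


The word 'modernize' = 'modern' (root) + '-ize' (suffix). The suffix is '-ize'.

ize


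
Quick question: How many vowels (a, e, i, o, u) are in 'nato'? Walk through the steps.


Vowels in 'nato': a, o = 2 vowels.

2


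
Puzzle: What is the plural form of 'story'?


Apply rule: Change -y to -ies (consonant + y). 'story' becomes 'stories'.

stories


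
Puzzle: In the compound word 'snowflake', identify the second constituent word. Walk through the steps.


Split 'snowflake' into 'snow' + 'flake'. The second part is 'flake'.

flake


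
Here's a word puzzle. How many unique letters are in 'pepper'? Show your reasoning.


Unique letters in 'pepper': {e, p, r} = 3 distinct letters.

3


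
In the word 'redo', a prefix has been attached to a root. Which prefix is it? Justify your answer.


The word 'redo' = 're' (prefix) + 'do' (root). The prefix is 're'.

re


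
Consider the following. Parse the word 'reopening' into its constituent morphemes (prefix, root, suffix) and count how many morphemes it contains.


Step 1: Identify prefix: 're' (meaning: again)
Step 2: Identify root: 'open'
Step 3: Identify suffix(es): 'ing'
Decomposition: re- (prefix: again) + open (root) + -ing (suffix: ongoing action)
Total morphemes: 3

3 morphemes (re- (prefix: again) + open (root) + -ing (suffix: ongoing action))


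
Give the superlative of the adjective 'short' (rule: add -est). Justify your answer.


Apply superlative formation (add -est): 'short' -> 'shortest'.

shortest


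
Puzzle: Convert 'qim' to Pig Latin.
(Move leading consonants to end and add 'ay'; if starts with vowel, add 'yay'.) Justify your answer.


'qim': move consonant cluster 'q' to end and add 'ay': 'imqay'.

imqay


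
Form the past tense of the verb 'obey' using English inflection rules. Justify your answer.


Apply rule: Add -ed. 'obey' becomes 'obeyed'.

obeyed


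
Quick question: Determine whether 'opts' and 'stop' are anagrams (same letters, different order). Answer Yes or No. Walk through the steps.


Sorted letters of 'opts': 'opst'
Sorted letters of 'stop': 'opst'
They match.

Yes


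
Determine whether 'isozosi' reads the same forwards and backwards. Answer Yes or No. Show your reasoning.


Forward: 'isozosi'
Reversed: 'isozosi'
They are identical.

Yes


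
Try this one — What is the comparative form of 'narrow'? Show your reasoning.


Apply comparative formation (add -er): 'narrow' -> 'narrower'.

narrower


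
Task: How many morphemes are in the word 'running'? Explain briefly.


Decomposition: run (root) + -ing (suffix) = 2 morpheme(s)

2 morphemes


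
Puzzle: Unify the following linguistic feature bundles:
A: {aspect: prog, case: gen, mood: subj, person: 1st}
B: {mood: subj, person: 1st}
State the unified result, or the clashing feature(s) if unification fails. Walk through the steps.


Compare features:
aspect: A=prog vs B=_ -> unified: prog
case: A=gen vs B=_ -> unified: gen
mood: A=subj vs B=subj -> unified: subj
person: A=1st vs B=1st -> unified: 1st
No clashes found.

Unified: {aspect: prog, case: gen, mood: subj, person: 1st}


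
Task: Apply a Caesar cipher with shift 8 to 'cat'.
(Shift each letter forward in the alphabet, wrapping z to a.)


Shift each letter by 8: c -> k, a -> i, t -> b. Result: 'kib'.

kib


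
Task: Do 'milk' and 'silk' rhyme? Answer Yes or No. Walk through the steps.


Rime (stressed vowel + following sounds) of 'milk': -ilk = /ɪlk/
Rime of 'silk': -ilk = /ɪlk/
/ɪlk/ and /ɪlk/ are the same ending sound, so the words rhyme.

Yes


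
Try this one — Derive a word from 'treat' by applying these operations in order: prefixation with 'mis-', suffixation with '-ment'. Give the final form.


Step 1: Add prefix 'mis-' to 'treat' = 'mistreat'
Step 2: Add suffix '-ment' to 'mistreat' = 'mistreatment'

mistreatment


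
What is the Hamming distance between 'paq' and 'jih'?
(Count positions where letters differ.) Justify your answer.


Alignment:
Position 1: 'p' vs 'j' = DIFFER
Position 2: 'a' vs 'i' = DIFFER
Position 3: 'q' vs 'h' = DIFFER
Total differences: 3

3


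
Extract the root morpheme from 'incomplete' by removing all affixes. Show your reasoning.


Remove prefix 'in' from 'incomplete' to get root 'complete'.

complete


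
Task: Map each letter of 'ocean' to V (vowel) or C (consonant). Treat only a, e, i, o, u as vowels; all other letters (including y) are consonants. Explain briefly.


Letter mapping: o = V, c = C, e = V, a = V, n = C.

VCVVC


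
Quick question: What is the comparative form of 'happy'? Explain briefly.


Apply comparative formation (consonant + y: change y to i, add -er): 'happy' -> 'happier'.

happier


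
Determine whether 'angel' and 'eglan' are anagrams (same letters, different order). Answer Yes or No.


Sorted letters of 'angel': 'aegln'
Sorted letters of 'eglan': 'aegln'
They match.

Yes


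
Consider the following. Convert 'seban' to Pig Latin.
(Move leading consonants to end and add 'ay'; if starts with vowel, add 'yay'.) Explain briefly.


'seban': move consonant cluster 's' to end and add 'ay': 'ebansay'.

ebansay


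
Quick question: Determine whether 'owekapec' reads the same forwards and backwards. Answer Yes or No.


Forward: 'owekapec'
Reversed: 'cepakewo'
They differ.

No


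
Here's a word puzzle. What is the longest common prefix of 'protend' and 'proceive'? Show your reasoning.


Compare from the start: 3 characters match: 'pro'. Mismatch at position 4: 't' vs 'c'.

pro


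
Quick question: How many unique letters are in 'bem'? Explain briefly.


Unique letters in 'bem': {b, e, m} = 3 distinct letters.

3


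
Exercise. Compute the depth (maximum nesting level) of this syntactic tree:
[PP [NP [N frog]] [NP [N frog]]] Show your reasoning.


Count bracket nesting levels:
'[' at pos 0: depth = 1
'[' at pos 4: depth = 2
'[' at pos 8: depth = 3
'[' at pos 18: depth = 2
'[' at pos 22: depth = 3
Maximum depth reached: 3

3


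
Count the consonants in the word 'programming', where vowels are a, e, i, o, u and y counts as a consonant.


Consonants in 'programming': p, r, g, r, m, m, n, g = 8 consonants.

8


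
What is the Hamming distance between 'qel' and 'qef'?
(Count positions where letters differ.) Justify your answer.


Alignment:
Position 1: 'q' vs 'q' = match
Position 2: 'e' vs 'e' = match
Position 3: 'l' vs 'f' = DIFFER
Total differences: 1

1


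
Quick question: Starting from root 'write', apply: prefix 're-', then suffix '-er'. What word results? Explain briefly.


Step 1: Add prefix 're-' to 'write' = 'rewrite'
Step 2: Add suffix '-er' to 'rewrite' = 'rewriter'

rewriter


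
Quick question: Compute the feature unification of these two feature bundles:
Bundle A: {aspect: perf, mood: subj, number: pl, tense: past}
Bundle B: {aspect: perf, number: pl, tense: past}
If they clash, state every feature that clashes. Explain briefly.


Compare features:
aspect: A=perf vs B=perf -> unified: perf
mood: A=subj vs B=_ -> unified: subj
number: A=pl vs B=pl -> unified: pl
tense: A=past vs B=past -> unified: past
No clashes found.

Unified: {aspect: perf, mood: subj, number: pl, tense: past}


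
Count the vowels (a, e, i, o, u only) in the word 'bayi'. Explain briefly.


Vowels in 'bayi': a, i = 2 vowels.

2


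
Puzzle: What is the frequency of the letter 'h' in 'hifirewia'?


Letter 'h' in 'hifirewia': found at position(s) 1 = 1 occurrence(s).

1


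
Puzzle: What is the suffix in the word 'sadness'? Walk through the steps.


The word 'sadness' = 'sad' (root) + '-ness' (suffix). The suffix is '-ness'.

ness


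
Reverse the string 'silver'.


Reverse 'silver' character by character: 'revlis'.

revlis


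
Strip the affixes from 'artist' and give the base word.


Remove suffix '-ist' from 'artist' to get root 'art'.

art


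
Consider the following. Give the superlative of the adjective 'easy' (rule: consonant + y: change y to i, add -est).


Apply superlative formation (consonant + y: change y to i, add -est): 'easy' -> 'easiest'.

easiest


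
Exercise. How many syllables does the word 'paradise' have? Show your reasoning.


Break 'paradise' into syllables: par-a-dise -> par | a | dise = 3 syllables

3 syllables


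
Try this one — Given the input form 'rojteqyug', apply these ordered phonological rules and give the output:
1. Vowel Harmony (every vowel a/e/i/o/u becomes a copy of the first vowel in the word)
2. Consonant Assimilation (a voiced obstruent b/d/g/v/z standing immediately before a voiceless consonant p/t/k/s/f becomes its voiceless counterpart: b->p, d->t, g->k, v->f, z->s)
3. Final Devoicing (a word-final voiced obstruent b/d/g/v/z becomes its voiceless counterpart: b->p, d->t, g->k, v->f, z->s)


Starting form: 'rojteqyug'
Rule 1: Vowel Harmony: all vowels become 'o' (matching first vowel). 'rojteqyug' -> 'rojtoqyog'
Rule 2: Consonant Assimilation: no voiced obstruent (b/d/g/v/z) stands immediately before a voiceless consonant (p/t/k/s/f). No change.
Rule 3: Final Devoicing: word-final voiced obstruent 'g' becomes voiceless 'k'. 'rojtoqyog' -> 'rojtoqyok'
Final form: 'rojtoqyok'

rojtoqyok


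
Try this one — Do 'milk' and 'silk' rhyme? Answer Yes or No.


Rime (stressed vowel + following sounds) of 'milk': -ilk = /ɪlk/
Rime of 'silk': -ilk = /ɪlk/
/ɪlk/ and /ɪlk/ are the same ending sound, so the words rhyme.

Yes


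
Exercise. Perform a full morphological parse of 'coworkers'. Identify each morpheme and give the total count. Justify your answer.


Step 1: Identify prefix: 'co' (meaning: together)
Step 2: Identify root: 'work'
Step 3: Identify suffix(es): 'er, s'
Decomposition: co- (prefix: together) + work (root) + -er (suffix: one who) + -s (plural)
Total morphemes: 4

4 morphemes (co- (prefix: together) + work (root) + -er (suffix: one who) + -s (plural))


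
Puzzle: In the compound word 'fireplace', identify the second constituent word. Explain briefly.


Split 'fireplace' into 'fire' + 'place'. The second part is 'place'.

place


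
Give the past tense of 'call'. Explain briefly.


Apply rule: Add -ed. 'call' becomes 'called'.

called


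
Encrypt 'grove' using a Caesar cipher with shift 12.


Shift each letter by 12: g -> s, r -> d, o -> a, v -> h, e -> q. Result: 'sdahq'.

sdahq


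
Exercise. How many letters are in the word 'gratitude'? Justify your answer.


Spell out 'gratitude' and number each letter: g(1), r(2), a(3), t(4), i(5), t(6), u(7), d(8), e(9). Total: 9 letters.

9


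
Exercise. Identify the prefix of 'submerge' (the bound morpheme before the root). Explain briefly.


The word 'submerge' = 'sub' (prefix) + 'merge' (root). The prefix is 'sub'.

sub


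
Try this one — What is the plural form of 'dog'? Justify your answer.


Apply rule: Add -s. 'dog' becomes 'dogs'.

dogs


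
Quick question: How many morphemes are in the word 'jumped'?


Decomposition: jump (root) + -ed (suffix) = 2 morpheme(s)

2 morphemes


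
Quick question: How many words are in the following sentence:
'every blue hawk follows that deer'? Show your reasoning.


Split into words: every | blue | hawk | follows | that | deer = 6 words.

6


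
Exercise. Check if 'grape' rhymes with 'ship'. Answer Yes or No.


Rime (stressed vowel + following sounds) of 'grape': -ape = /eɪp/
Rime of 'ship': -ip = /ɪp/
/eɪp/ and /ɪp/ are different ending sounds, so the words do not rhyme.

No


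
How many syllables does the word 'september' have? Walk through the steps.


Break 'september' into syllables: sep-tem-ber -> sep | tem | ber = 3 syllables

3 syllables


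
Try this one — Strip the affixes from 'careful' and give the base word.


Remove suffix '-ful' from 'careful' to get root 'care'.

care


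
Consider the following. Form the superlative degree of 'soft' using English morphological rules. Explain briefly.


Apply superlative formation (add -est): 'soft' -> 'softest'.

softest


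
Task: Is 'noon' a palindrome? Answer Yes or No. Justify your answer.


Forward: 'noon'
Reversed: 'noon'
They are identical.

Yes


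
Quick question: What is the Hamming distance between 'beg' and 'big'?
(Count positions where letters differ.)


Alignment:
Position 1: 'b' vs 'b' = match
Position 2: 'e' vs 'i' = DIFFER
Position 3: 'g' vs 'g' = match
Total differences: 1

1


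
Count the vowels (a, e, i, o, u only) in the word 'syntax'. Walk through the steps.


Vowels in 'syntax': a = 1 vowels.

1


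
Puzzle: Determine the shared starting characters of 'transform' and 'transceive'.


Compare from the start: 5 characters match: 'trans'. Mismatch at position 6: 'f' vs 'c'.

trans


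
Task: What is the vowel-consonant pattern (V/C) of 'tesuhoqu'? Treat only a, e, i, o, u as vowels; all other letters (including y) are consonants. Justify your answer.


Letter mapping: t = C, e = V, s = C, u = V, h = C, o = V, q = C, u = V.

CVCVCVCV


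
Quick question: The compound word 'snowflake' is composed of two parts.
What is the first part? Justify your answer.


Split 'snowflake' into 'snow' + 'flake'. The first part is 'snow'.

snow


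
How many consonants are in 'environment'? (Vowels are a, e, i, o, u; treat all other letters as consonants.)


Consonants in 'environment': n, v, r, n, m, n, t = 7 consonants.

7


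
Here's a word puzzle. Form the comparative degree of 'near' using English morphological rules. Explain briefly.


Apply comparative formation (add -er): 'near' -> 'nearer'.

nearer


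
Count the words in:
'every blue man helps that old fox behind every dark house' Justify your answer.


Split into words: every | blue | man | helps | that | old | fox | behind | every | dark | house = 11 words.

11


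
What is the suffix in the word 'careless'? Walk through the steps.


The word 'careless' = 'care' (root) + '-less' (suffix). The suffix is '-less'.

less


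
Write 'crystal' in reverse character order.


Reverse 'crystal' character by character: 'latsyrc'.

latsyrc


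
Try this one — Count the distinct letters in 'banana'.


Unique letters in 'banana': {a, b, n} = 3 distinct letters.

3


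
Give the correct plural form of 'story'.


Apply rule: Change -y to -ies (consonant + y). 'story' becomes 'stories'.

stories


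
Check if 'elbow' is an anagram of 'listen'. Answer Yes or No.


Sorted letters of 'elbow': 'below'
Sorted letters of 'listen': 'eilnst'
They do not match.

No


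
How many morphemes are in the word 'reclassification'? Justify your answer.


Decomposition: re- (prefix) + class (root) + -ify (suffix) + -ation (suffix) = 4 morpheme(s)

4 morphemes


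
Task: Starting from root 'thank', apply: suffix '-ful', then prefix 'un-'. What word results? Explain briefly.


Step 1: Add suffix '-ful' to 'thank' = 'thankful'
Step 2: Add prefix 'un-' to 'thankful' = 'unthankful'

unthankful


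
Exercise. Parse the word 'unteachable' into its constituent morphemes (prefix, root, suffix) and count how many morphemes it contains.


Step 1: Identify prefix: 'un' (meaning: not/reverse)
Step 2: Identify root: 'teach'
Step 3: Identify suffix(es): 'able'
Decomposition: un- (prefix: not/reverse) + teach (root) + -able (suffix: capable of)
Total morphemes: 3

3 morphemes (un- (prefix: not/reverse) + teach (root) + -able (suffix: capable of))


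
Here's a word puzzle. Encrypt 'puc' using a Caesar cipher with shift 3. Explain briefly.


Shift each letter by 3: p -> s, u -> x, c -> f. Result: 'sxf'.

sxf


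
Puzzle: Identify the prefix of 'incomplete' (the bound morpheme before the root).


The word 'incomplete' = 'in' (prefix) + 'complete' (root). The prefix is 'in'.

in


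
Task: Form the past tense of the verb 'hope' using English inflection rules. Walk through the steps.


Apply rule: Add -d (word ends in -e). 'hope' becomes 'hoped'.

hoped


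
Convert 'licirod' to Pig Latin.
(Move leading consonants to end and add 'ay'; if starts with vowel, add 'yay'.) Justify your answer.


'licirod': move consonant cluster 'l' to end and add 'ay': 'icirodlay'.

icirodlay


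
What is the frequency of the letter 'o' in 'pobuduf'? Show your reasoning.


Letter 'o' in 'pobuduf': found at position(s) 2 = 1 occurrence(s).

1


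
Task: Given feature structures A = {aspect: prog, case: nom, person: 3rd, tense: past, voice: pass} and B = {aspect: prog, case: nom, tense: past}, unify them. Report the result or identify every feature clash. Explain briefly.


Compare features:
aspect: A=prog vs B=prog -> unified: prog
case: A=nom vs B=nom -> unified: nom
person: A=3rd vs B=_ -> unified: 3rd
tense: A=past vs B=past -> unified: past
voice: A=pass vs B=_ -> unified: pass
No clashes found.

Unified: {aspect: prog, case: nom, person: 3rd, tense: past, voice: pass}


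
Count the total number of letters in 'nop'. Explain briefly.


Spell out 'nop' and number each letter: n(1), o(2), p(3). Total: 3 letters.

3


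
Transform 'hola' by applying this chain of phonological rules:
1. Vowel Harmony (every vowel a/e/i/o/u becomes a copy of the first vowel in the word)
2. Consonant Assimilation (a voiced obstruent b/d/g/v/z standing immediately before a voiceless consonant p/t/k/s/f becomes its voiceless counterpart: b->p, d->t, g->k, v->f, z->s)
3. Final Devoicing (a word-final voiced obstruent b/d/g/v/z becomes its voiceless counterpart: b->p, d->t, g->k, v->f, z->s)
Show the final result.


Starting form: 'hola'
Rule 1: Vowel Harmony: all vowels become 'o' (matching first vowel). 'hola' -> 'holo'
Rule 2: Consonant Assimilation: no voiced obstruent (b/d/g/v/z) stands immediately before a voiceless consonant (p/t/k/s/f). No change.
Rule 3: Final Devoicing: the word ends in the vowel 'o', not a consonant. No change.
Final form: 'holo'

holo


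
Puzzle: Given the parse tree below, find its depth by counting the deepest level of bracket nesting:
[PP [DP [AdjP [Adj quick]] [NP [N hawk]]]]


Count bracket nesting levels:
'[' at pos 0: depth = 1
'[' at pos 4: depth = 2
'[' at pos 8: depth = 3
'[' at pos 14: depth = 4
'[' at pos 27: depth = 3
'[' at pos 31: depth = 4
Maximum depth reached: 4

4


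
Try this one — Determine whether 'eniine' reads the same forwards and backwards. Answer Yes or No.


Forward: 'eniine'
Reversed: 'eniine'
They are identical.

Yes


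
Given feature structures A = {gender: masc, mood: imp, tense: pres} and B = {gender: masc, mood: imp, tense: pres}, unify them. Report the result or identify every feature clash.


Compare features:
gender: A=masc vs B=masc -> unified: masc
mood: A=imp vs B=imp -> unified: imp
tense: A=pres vs B=pres -> unified: pres
No clashes found.

Unified: {gender: masc, mood: imp, tense: pres}


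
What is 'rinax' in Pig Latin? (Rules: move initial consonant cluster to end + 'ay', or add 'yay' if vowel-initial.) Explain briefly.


'rinax': move consonant cluster 'r' to end and add 'ay': 'inaxray'.

inaxray


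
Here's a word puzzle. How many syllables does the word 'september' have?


Break 'september' into syllables: sep-tem-ber -> sep | tem | ber = 3 syllables

3 syllables


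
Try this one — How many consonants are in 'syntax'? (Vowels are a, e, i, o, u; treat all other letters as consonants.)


Consonants in 'syntax': s, y, n, t, x = 5 consonants.

5


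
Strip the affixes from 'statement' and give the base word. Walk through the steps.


Remove suffix '-ment' from 'statement' to get root 'state'.

state


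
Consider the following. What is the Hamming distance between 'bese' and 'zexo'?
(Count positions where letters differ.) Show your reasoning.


Alignment:
Position 1: 'b' vs 'z' = DIFFER
Position 2: 'e' vs 'e' = match
Position 3: 's' vs 'x' = DIFFER
Position 4: 'e' vs 'o' = DIFFER
Total differences: 3

3


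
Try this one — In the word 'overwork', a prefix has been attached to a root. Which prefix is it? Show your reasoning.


The word 'overwork' = 'over' (prefix) + 'work' (root). The prefix is 'over'.

over


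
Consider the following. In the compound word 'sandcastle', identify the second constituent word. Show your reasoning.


Split 'sandcastle' into 'sand' + 'castle'. The second part is 'castle'.

castle


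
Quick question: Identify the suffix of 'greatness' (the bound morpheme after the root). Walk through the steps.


The word 'greatness' = 'great' (root) + '-ness' (suffix). The suffix is '-ness'.

ness


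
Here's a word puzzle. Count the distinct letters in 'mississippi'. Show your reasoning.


Unique letters in 'mississippi': {i, m, p, s} = 4 distinct letters.

4


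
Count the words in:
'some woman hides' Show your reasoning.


Split into words: some | woman | hides = 3 words.

3


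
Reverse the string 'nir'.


Reverse 'nir' character by character: 'rin'.

rin


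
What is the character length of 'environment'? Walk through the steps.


Spell out 'environment' and number each letter: e(1), n(2), v(3), i(4), r(5), o(6), n(7), m(8), e(9), n(10), t(11). Total: 11 letters.

11


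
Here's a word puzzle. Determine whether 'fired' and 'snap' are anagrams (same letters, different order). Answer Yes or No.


Sorted letters of 'fired': 'defir'
Sorted letters of 'snap': 'anps'
They do not match.

No


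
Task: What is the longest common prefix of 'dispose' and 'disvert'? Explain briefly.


Compare from the start: 3 characters match: 'dis'. Mismatch at position 4: 'p' vs 'v'.

dis


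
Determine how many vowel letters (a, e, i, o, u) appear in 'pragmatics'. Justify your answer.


Vowels in 'pragmatics': a, a, i = 3 vowels.

3


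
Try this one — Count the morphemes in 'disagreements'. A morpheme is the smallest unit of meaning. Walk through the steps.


Decomposition: dis- (prefix) + agree (root) + -ment (suffix) + -s (plural) = 4 morpheme(s)

4 morphemes


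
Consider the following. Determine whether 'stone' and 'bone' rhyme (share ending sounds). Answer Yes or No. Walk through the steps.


Rime (stressed vowel + following sounds) of 'stone': -one = /oʊn/
Rime of 'bone': -one = /oʊn/
/oʊn/ and /oʊn/ are the same ending sound, so the words rhyme.

Yes


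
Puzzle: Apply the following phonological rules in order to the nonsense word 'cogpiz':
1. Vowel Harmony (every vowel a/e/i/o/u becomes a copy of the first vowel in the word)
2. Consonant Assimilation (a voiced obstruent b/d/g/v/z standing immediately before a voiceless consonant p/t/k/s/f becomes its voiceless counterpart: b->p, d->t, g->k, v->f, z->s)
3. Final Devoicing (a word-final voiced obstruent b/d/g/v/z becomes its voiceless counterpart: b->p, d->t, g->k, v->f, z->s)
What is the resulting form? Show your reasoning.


Starting form: 'cogpiz'
Rule 1: Vowel Harmony: all vowels become 'o' (matching first vowel). 'cogpiz' -> 'cogpoz'
Rule 2: Consonant Assimilation: voiced obstruent before voiceless consonant becomes voiceless ('gp' -> 'kp'). 'cogpoz' -> 'cokpoz'
Rule 3: Final Devoicing: word-final voiced obstruent 'z' becomes voiceless 's'. 'cokpoz' -> 'cokpos'
Final form: 'cokpos'

cokpos


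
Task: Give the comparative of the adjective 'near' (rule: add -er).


Apply comparative formation (add -er): 'near' -> 'nearer'.

nearer


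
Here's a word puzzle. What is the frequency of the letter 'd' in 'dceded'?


Letter 'd' in 'dceded': found at position(s) 1, 4, 6 = 3 occurrence(s).

3


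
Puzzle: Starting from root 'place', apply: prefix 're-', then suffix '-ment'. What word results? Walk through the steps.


Step 1: Add prefix 're-' to 'place' = 'replace'
Step 2: Add suffix '-ment' to 'replace' = 'replacement'

replacement


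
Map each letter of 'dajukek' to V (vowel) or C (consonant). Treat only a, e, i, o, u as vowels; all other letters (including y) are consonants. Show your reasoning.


Letter mapping: d = C, a = V, j = C, u = V, k = C, e = V, k = C.

CVCVCVC


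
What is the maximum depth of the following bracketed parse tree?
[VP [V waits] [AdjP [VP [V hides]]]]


Count bracket nesting levels:
'[' at pos 0: depth = 1
'[' at pos 4: depth = 2
'[' at pos 14: depth = 2
'[' at pos 20: depth = 3
'[' at pos 24: depth = 4
Maximum depth reached: 4

4


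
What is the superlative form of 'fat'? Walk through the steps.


Apply superlative formation (double final consonant, add -est): 'fat' -> 'fattest'.

fattest


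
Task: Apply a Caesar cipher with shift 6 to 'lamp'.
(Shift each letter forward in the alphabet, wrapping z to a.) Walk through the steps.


Shift each letter by 6: l -> r, a -> g, m -> s, p -> v. Result: 'rgsv'.

rgsv


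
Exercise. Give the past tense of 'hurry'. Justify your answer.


Apply rule: Change -y to -ied. 'hurry' becomes 'hurried'.

hurried


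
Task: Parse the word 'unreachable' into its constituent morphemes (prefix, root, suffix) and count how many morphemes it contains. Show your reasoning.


Step 1: Identify prefix: 'un' (meaning: not/reverse)
Step 2: Identify root: 'reach'
Step 3: Identify suffix(es): 'able'
Decomposition: un- (prefix: not/reverse) + reach (root) + -able (suffix: capable of)
Total morphemes: 3

3 morphemes (un- (prefix: not/reverse) + reach (root) + -able (suffix: capable of))


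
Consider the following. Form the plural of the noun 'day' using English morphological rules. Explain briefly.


Apply rule: Add -s. 'day' becomes 'days'.

days


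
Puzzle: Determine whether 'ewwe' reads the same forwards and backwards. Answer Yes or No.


Forward: 'ewwe'
Reversed: 'ewwe'
They are identical.

Yes


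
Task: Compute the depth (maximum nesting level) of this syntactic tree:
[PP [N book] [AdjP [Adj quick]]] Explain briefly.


Count bracket nesting levels:
'[' at pos 0: depth = 1
'[' at pos 4: depth = 2
'[' at pos 13: depth = 2
'[' at pos 19: depth = 3
Maximum depth reached: 3

3
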